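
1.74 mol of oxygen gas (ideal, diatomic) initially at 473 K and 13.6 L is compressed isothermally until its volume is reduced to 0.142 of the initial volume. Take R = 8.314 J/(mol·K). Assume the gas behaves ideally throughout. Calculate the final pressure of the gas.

P₁ = nRT₁/V₁ = 1.74×8.314×473/13.6 = 503 kPa.
Isothermal: T stays 473 K; PV = const ⇒ V₂ = 1.93 L, P₂ = 3540 kPa.

3540 kPa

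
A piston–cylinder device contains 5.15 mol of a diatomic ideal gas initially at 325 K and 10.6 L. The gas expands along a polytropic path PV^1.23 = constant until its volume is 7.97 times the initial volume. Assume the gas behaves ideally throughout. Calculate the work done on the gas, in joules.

P₁ = nRT₁/V₁ = 5.15×8.314×325/10.6 = 1310 kPa.
Polytropic n=1.23: T₂ = T₁(V₁/V₂)^(n−1) = 325×(0.125)^0.23 = 202 K; P₂ = P₁(V₁/V₂)^n = 102 kPa.
W = (P₁V₁−P₂V₂)/(n−1) = (1310×10.6−102×84.5)/0.23 = 23000 J.
Work done on the gas = −W_by = -23000 J.

-23000 J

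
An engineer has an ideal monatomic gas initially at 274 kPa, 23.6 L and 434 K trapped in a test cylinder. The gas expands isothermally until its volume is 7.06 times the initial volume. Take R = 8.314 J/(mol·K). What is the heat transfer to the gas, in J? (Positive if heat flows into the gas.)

n = P₁V₁/(RT₁) = 274×23.6/(8.314×434) = 1.79 mol.
Isothermal: T stays 434 K; PV = const ⇒ V₂ = 167 L, P₂ = 38.8 kPa.
ΔU = 0 (ideal gas, T constant).
W = nRT ln(V₂/V₁) = 1.79×8.314×434×ln(7.06) = 12600 J.
Q = ΔU + W = 12600 J.

12600 J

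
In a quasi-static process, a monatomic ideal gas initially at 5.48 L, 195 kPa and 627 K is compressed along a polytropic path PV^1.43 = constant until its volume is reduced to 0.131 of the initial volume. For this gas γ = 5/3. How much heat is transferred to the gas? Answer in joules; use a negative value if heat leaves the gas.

-1230 J

n = P₁V₁/(RT₁) = 195×5.48/(8.314×627) = 0.205 mol.
Polytropic n=1.43: T₂ = T₁(V₁/V₂)^(n−1) = 627×(7.63)^0.43 = 1500 K; P₂ = P₁(V₁/V₂)^n = 3570 kPa.
W = (P₁V₁−P₂V₂)/(n−1) = (195×5.48−3570×0.718)/0.43 = -3470 J.
ΔU = nCvΔT = 0.205×12.5×(1500−627) = 2240 J.
Q = ΔU + W = -1230 J.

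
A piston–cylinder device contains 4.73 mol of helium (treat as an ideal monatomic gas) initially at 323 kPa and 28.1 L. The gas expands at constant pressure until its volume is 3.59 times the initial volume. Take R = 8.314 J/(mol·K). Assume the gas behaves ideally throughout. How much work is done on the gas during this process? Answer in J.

T₁ = P₁V₁/(nR) = 323×28.1/(4.73×8.314) = 231 K.
Isobaric: P stays 323 kPa; V/T = const ⇒ T₂ = 829 K, V₂ = 101 L.
W = PΔV = 323×(101−28.1) kPa·L = 23500 J.
Work done on the gas = −W_by = -23500 J.

-23500 J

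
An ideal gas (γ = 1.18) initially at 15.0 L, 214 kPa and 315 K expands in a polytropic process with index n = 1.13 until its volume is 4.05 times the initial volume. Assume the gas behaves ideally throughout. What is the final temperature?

Polytropic n=1.13: T₂ = T₁(V₁/V₂)^(n−1) = 315×(0.247)^0.13 = 263 K; P₂ = P₁(V₁/V₂)^n = 44.1 kPa.

263 K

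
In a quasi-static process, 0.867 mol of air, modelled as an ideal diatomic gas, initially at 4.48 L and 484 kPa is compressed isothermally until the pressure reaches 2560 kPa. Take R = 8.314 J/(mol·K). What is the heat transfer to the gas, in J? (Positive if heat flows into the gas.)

T₁ = P₁V₁/(nR) = 484×4.48/(0.867×8.314) = 301 K.
Isothermal: T stays 301 K; PV = const ⇒ V₂ = 0.847 L, P₂ = 2560 kPa.
ΔU = 0 (ideal gas, T constant).
W = nRT ln(V₂/V₁) = 0.867×8.314×301×ln(0.189) = -3610 J.
Q = ΔU + W = -3610 J.

-3610 J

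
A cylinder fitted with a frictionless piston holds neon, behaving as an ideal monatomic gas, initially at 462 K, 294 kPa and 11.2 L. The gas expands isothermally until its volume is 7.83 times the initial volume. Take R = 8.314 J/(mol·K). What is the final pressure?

37.5 kPa

Isothermal: T stays 462 K; PV = const ⇒ V₂ = 87.7 L, P₂ = 37.5 kPa.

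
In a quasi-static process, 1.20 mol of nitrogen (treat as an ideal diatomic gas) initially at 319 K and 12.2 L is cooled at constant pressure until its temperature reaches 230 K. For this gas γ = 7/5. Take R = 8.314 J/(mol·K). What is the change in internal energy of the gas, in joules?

P₁ = nRT₁/V₁ = 1.20×8.314×319/12.2 = 261 kPa.
Isobaric: P stays 261 kPa; V/T = const ⇒ T₂ = 230 K, V₂ = 8.80 L.
For an ideal gas ΔU = nCvΔT with Cv = (5/2)R = 20.8 J/(mol·K).
ΔU = 1.20×20.8×(230−319) = -2220 J.

-2220 J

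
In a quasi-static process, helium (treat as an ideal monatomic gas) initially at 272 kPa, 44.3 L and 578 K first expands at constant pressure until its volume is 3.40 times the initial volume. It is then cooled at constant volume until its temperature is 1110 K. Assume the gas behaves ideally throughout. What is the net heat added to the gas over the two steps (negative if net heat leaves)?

45600 J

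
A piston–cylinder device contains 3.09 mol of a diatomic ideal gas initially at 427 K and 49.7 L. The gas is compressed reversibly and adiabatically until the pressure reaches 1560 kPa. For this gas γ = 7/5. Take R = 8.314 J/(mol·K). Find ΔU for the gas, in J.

P₁ = nRT₁/V₁ = 3.09×8.314×427/49.7 = 221 kPa.
Adiabatic: T₂/T₁ = (P₂/P₁)^((γ−1)/γ) ⇒ T₂ = 427×(7.07)^0.286 = 747 K; V₂ = 12.3 L.
For an ideal gas ΔU = nCvΔT with Cv = (5/2)R = 20.8 J/(mol·K).
ΔU = 3.09×20.8×(747−427) = 20500 J.

20500 J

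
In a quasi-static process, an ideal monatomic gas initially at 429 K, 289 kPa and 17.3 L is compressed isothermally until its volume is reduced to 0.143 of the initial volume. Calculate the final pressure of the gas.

2020 kPa

Isothermal: T stays 429 K; PV = const ⇒ V₂ = 2.47 L, P₂ = 2020 kPa.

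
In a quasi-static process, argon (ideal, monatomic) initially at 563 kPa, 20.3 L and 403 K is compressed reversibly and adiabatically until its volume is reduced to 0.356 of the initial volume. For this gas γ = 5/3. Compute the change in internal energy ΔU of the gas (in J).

17000 J

n = P₁V₁/(RT₁) = 563×20.3/(8.314×403) = 3.41 mol.
Adiabatic: TV^(γ−1) = const ⇒ T₂ = 403×(2.81)^0.667 = 802 K; PV^γ = const ⇒ P₂ = 3150 kPa.
For an ideal gas ΔU = nCvΔT with Cv = (3/2)R = 12.5 J/(mol·K).
ΔU = 3.41×12.5×(802−403) = 17000 J.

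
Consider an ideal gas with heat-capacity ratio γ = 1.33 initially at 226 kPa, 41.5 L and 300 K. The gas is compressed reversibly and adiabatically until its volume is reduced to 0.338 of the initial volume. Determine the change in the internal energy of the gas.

12200 J

n = P₁V₁/(RT₁) = 226×41.5/(8.314×300) = 3.76 mol.
Adiabatic: TV^(γ−1) = const ⇒ T₂ = 300×(2.96)^0.330 = 429 K; PV^γ = const ⇒ P₂ = 956 kPa.
For an ideal gas ΔU = nCvΔT with Cv = R/(γ−1) = 25.2 J/(mol·K).
ΔU = 3.76×25.2×(429−300) = 12200 J.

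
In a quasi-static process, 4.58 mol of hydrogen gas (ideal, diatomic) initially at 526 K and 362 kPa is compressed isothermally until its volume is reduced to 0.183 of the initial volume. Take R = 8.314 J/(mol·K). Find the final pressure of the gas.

V₁ = nRT₁/P₁ = 4.58×8.314×526/362 = 55.3 L.
Isothermal: T stays 526 K; PV = const ⇒ V₂ = 10.1 L, P₂ = 1980 kPa.

1980 kPa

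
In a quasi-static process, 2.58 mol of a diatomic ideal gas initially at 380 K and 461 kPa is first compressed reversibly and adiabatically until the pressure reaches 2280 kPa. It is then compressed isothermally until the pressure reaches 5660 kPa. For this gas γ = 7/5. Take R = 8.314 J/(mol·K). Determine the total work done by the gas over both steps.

V₁ = nRT₁/P₁ = 2.58×8.314×380/461 = 17.7 L.
Step 1 — Adiabatic: T₂/T₁ = (P₂/P₁)^((γ−1)/γ) ⇒ T₂ = 380×(4.95)^0.286 = 600 K; V₂ = 5.64 L.
ΔU = nCvΔT = 2.58×20.8×(600−380) = 11800 J.
Q = 0 for an adiabatic process, so W = −ΔU = -11800 J.
State after step 1: P = 2280 kPa, V = 5.64 L, T = 600 K.
Step 2 — Isothermal: T stays 600 K; PV = const ⇒ V₂ = 2.27 L, P₂ = 5660 kPa.
ΔU = 0 (ideal gas, T constant).
W = nRT ln(V₂/V₁) = 2.58×8.314×600×ln(0.403) = -11700 J.
Q = ΔU + W = -11700 J.
Net over both steps: W = -23500 J, Q = -11700 J, ΔU = 11800 J.

-23500 J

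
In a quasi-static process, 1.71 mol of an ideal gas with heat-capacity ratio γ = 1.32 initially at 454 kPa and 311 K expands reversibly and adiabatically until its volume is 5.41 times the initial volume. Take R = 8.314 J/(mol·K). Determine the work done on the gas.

V₁ = nRT₁/P₁ = 1.71×8.314×311/454 = 9.74 L.
Adiabatic: TV^(γ−1) = const ⇒ T₂ = 311×(0.185)^0.320 = 181 K; PV^γ = const ⇒ P₂ = 48.9 kPa.
ΔU = nCvΔT = 1.71×26.0×(181−311) = -5770 J.
Q = 0 for an adiabatic process, so W = −ΔU = 5770 J.
Work done on the gas = −W_by = -5770 J.

-5770 J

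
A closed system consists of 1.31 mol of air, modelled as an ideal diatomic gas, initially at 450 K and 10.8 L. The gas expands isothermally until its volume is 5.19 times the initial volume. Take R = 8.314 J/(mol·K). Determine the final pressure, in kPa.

87.4 kPa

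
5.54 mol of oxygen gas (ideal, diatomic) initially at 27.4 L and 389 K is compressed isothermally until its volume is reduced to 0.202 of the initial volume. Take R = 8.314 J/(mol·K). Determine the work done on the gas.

P₁ = nRT₁/V₁ = 5.54×8.314×389/27.4 = 654 kPa.
Isothermal: T stays 389 K; PV = const ⇒ V₂ = 5.53 L, P₂ = 3240 kPa.
W = nRT ln(V₂/V₁) = 5.54×8.314×389×ln(0.202) = -28700 J.
Work done on the gas = −W_by = 28700 J.

28700 J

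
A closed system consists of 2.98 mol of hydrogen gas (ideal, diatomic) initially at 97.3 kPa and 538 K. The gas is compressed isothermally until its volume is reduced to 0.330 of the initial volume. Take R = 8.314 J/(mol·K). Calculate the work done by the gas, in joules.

-14800 J

V₁ = nRT₁/P₁ = 2.98×8.314×538/97.3 = 137 L.
Isothermal: T stays 538 K; PV = const ⇒ V₂ = 45.2 L, P₂ = 295 kPa.
W = nRT ln(V₂/V₁) = 2.98×8.314×538×ln(0.330) = -14800 J.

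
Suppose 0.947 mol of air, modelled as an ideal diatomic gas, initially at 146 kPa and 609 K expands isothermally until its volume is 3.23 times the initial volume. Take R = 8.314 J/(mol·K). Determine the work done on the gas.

-5620 J

V₁ = nRT₁/P₁ = 0.947×8.314×609/146 = 32.8 L.
Isothermal: T stays 609 K; PV = const ⇒ V₂ = 106 L, P₂ = 45.2 kPa.
W = nRT ln(V₂/V₁) = 0.947×8.314×609×ln(3.23) = 5620 J.
Work done on the gas = −W_by = -5620 J.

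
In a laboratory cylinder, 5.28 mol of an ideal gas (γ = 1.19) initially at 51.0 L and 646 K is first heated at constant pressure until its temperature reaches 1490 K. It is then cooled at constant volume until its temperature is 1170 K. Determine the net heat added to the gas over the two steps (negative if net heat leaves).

P₁ = nRT₁/V₁ = 5.28×8.314×646/51.0 = 556 kPa.
Step 1 — Isobaric: P stays 556 kPa; V/T = const ⇒ T₂ = 1490 K, V₂ = 118 L.
W = PΔV = 556×(118−51.0) kPa·L = 37000 J.
ΔU = nCvΔT = 5.28×43.8×(1490−646) = 195000 J.
Q = ΔU + W = nCpΔT = 232000 J.
State after step 1: P = 556 kPa, V = 118 L, T = 1490 K.
Step 2 — Isochoric: V stays 118 L; P/T = const ⇒ T₂ = 1170 K, P₂ = 437 kPa.
W = 0 (no volume change).
ΔU = nCvΔT = 5.28×43.8×(1170−1490) = -73900 J.
Q = ΔU = -73900 J.
Net over both steps: W = 37000 J, Q = 158000 J, ΔU = 121000 J.

158000 J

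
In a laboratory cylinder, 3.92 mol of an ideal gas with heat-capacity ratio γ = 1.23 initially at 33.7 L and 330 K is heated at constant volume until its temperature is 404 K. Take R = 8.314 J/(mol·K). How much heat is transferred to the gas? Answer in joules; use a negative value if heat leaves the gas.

P₁ = nRT₁/V₁ = 3.92×8.314×330/33.7 = 319 kPa.
Isochoric: V stays 33.7 L; P/T = const ⇒ T₂ = 404 K, P₂ = 391 kPa.
W = 0 (no volume change).
ΔU = nCvΔT = 3.92×36.1×(404−330) = 10500 J.
Q = ΔU = 10500 J.

10500 J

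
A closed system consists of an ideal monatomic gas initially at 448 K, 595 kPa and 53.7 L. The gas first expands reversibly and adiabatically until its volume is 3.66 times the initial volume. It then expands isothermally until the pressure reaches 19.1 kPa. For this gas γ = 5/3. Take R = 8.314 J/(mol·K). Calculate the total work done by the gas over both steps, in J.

44900 J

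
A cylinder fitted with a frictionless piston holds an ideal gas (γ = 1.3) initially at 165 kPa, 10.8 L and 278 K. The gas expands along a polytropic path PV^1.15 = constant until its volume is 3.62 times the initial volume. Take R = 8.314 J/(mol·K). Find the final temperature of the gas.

229 K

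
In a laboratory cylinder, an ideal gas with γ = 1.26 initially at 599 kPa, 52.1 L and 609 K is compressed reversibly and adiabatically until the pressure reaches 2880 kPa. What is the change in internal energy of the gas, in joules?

45900 J

n = P₁V₁/(RT₁) = 599×52.1/(8.314×609) = 6.16 mol.
Adiabatic: T₂/T₁ = (P₂/P₁)^((γ−1)/γ) ⇒ T₂ = 609×(4.81)^0.206 = 842 K; V₂ = 15.0 L.
For an ideal gas ΔU = nCvΔT with Cv = R/(γ−1) = 32.0 J/(mol·K).
ΔU = 6.16×32.0×(842−609) = 45900 J.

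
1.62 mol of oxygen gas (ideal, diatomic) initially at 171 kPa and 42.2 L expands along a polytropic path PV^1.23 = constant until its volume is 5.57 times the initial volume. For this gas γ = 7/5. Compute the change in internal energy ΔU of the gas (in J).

T₁ = P₁V₁/(nR) = 171×42.2/(1.62×8.314) = 536 K.
Polytropic n=1.23: T₂ = T₁(V₁/V₂)^(n−1) = 536×(0.180)^0.23 = 361 K; P₂ = P₁(V₁/V₂)^n = 20.7 kPa.
For an ideal gas ΔU = nCvΔT with Cv = (5/2)R = 20.8 J/(mol·K).
ΔU = 1.62×20.8×(361−536) = -5890 J.

-5890 J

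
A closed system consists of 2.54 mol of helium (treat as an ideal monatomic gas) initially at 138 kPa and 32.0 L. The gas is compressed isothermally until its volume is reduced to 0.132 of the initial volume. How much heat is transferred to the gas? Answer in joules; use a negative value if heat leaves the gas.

T₁ = P₁V₁/(nR) = 138×32.0/(2.54×8.314) = 209 K.
Isothermal: T stays 209 K; PV = const ⇒ V₂ = 4.22 L, P₂ = 1050 kPa.
ΔU = 0 (ideal gas, T constant).
W = nRT ln(V₂/V₁) = 2.54×8.314×209×ln(0.132) = -8940 J.
Q = ΔU + W = -8940 J.

-8940 J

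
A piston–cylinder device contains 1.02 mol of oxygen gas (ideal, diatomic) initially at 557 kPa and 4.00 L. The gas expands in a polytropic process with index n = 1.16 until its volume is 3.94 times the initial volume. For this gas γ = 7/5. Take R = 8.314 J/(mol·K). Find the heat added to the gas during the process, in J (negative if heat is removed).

T₁ = P₁V₁/(nR) = 557×4.00/(1.02×8.314) = 263 K.
Polytropic n=1.16: T₂ = T₁(V₁/V₂)^(n−1) = 263×(0.254)^0.16 = 211 K; P₂ = P₁(V₁/V₂)^n = 114 kPa.
W = (P₁V₁−P₂V₂)/(n−1) = (557×4.00−114×15.8)/0.16 = 2740 J.
ΔU = nCvΔT = 1.02×20.8×(211−263) = -1100 J.
Q = ΔU + W = 1650 J.

1650 J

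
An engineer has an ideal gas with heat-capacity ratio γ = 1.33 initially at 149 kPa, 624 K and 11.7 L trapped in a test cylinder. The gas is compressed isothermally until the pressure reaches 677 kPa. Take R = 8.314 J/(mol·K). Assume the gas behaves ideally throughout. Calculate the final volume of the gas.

2.58 L

Isothermal: T stays 624 K; PV = const ⇒ V₂ = 2.58 L, P₂ = 677 kPa.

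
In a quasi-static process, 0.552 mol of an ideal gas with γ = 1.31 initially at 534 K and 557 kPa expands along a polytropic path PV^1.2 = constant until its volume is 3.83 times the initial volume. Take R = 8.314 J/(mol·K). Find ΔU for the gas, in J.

-1860 J

V₁ = nRT₁/P₁ = 0.552×8.314×534/557 = 4.40 L.
Polytropic n=1.2: T₂ = T₁(V₁/V₂)^(n−1) = 534×(0.261)^0.20 = 408 K; P₂ = P₁(V₁/V₂)^n = 111 kPa.
For an ideal gas ΔU = nCvΔT with Cv = R/(γ−1) = 26.8 J/(mol·K).
ΔU = 0.552×26.8×(408−534) = -1860 J.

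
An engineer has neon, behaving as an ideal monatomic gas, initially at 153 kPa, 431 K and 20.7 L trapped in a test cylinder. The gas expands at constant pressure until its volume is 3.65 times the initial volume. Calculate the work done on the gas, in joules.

-8390 J

n = P₁V₁/(RT₁) = 153×20.7/(8.314×431) = 0.884 mol.
Isobaric: P stays 153 kPa; V/T = const ⇒ T₂ = 1570 K, V₂ = 75.6 L.
W = PΔV = 153×(75.6−20.7) kPa·L = 8390 J.
Work done on the gas = −W_by = -8390 J.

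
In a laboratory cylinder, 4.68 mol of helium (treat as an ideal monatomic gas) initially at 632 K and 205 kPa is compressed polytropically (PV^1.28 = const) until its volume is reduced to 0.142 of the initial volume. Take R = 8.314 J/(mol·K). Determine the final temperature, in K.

1090 K

V₁ = nRT₁/P₁ = 4.68×8.314×632/205 = 120 L.
Polytropic n=1.28: T₂ = T₁(V₁/V₂)^(n−1) = 632×(7.04)^0.28 = 1090 K; P₂ = P₁(V₁/V₂)^n = 2490 kPa.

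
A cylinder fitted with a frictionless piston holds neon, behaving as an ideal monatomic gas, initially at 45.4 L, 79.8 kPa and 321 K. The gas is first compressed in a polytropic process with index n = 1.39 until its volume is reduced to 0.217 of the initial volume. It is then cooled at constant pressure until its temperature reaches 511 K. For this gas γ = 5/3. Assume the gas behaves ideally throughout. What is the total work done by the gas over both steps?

n = P₁V₁/(RT₁) = 79.8×45.4/(8.314×321) = 1.36 mol.
Step 1 — Polytropic n=1.39: T₂ = T₁(V₁/V₂)^(n−1) = 321×(4.61)^0.39 = 582 K; P₂ = P₁(V₁/V₂)^n = 667 kPa.
W = (P₁V₁−P₂V₂)/(n−1) = (79.8×45.4−667×9.85)/0.39 = -7570 J.
ΔU = nCvΔT = 1.36×12.5×(582−321) = 4430 J.
Q = ΔU + W = -3140 J.
State after step 1: P = 667 kPa, V = 9.85 L, T = 582 K.
Step 2 — Isobaric: P stays 667 kPa; V/T = const ⇒ T₂ = 511 K, V₂ = 8.64 L.
W = PΔV = 667×(8.64−9.85) kPa·L = -807 J.
ΔU = nCvΔT = 1.36×12.5×(511−582) = -1210 J.
Q = ΔU + W = nCpΔT = -2020 J.
Net over both steps: W = -8370 J, Q = -5160 J, ΔU = 3220 J.

-8370 J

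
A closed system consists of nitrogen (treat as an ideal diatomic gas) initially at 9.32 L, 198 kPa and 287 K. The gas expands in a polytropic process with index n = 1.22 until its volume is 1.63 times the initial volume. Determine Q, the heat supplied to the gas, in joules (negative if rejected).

n = P₁V₁/(RT₁) = 198×9.32/(8.314×287) = 0.773 mol.
Polytropic n=1.22: T₂ = T₁(V₁/V₂)^(n−1) = 287×(0.613)^0.22 = 258 K; P₂ = P₁(V₁/V₂)^n = 109 kPa.
W = (P₁V₁−P₂V₂)/(n−1) = (198×9.32−109×15.2)/0.22 = 855 J.
ΔU = nCvΔT = 0.773×20.8×(258−287) = -470 J.
Q = ΔU + W = 385 J.

385 J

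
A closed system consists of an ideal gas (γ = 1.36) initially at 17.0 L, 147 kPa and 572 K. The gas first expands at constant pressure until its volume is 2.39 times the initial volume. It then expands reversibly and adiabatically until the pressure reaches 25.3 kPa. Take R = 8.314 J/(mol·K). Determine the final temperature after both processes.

858 K

n = P₁V₁/(RT₁) = 147×17.0/(8.314×572) = 0.525 mol.
Step 1 — Isobaric: P stays 147 kPa; V/T = const ⇒ T₂ = 1370 K, V₂ = 40.6 L.
W = PΔV = 147×(40.6−17.0) kPa·L = 3470 J.
ΔU = nCvΔT = 0.525×23.1×(1370−572) = 9650 J.
Q = ΔU + W = nCpΔT = 13100 J.
State after step 1: P = 147 kPa, V = 40.6 L, T = 1370 K.
Step 2 — Adiabatic: T₂/T₁ = (P₂/P₁)^((γ−1)/γ) ⇒ T₂ = 1370×(0.172)^0.265 = 858 K; V₂ = 148 L.
ΔU = nCvΔT = 0.525×23.1×(858−1370) = -6180 J.
Q = 0 for an adiabatic process, so W = −ΔU = 6180 J.
Net over both steps: W = 9650 J, Q = 13100 J, ΔU = 3470 J.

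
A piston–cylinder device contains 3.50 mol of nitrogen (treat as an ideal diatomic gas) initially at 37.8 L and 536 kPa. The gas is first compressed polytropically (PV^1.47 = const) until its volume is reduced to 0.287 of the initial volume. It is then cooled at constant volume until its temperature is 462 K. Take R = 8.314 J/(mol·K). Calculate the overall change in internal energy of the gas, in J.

-17000 J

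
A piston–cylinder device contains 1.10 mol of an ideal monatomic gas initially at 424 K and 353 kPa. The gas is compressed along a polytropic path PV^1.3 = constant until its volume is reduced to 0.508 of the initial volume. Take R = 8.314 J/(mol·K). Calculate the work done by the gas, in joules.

-2910 J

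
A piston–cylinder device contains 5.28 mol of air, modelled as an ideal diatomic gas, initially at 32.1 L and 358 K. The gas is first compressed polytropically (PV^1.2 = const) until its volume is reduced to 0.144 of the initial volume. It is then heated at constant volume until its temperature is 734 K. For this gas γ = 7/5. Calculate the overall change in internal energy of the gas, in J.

41300 J

P₁ = nRT₁/V₁ = 5.28×8.314×358/32.1 = 490 kPa.
Step 1 — Polytropic n=1.2: T₂ = T₁(V₁/V₂)^(n−1) = 358×(6.94)^0.20 = 527 K; P₂ = P₁(V₁/V₂)^n = 5010 kPa.
W = (P₁V₁−P₂V₂)/(n−1) = (490×32.1−5010×4.62)/0.20 = -37200 J.
ΔU = nCvΔT = 5.28×20.8×(527−358) = 18600 J.
Q = ΔU + W = -18600 J.
State after step 1: P = 5010 kPa, V = 4.62 L, T = 527 K.
Step 2 — Isochoric: V stays 4.62 L; P/T = const ⇒ T₂ = 734 K, P₂ = 6970 kPa.
W = 0 (no volume change).
ΔU = nCvΔT = 5.28×20.8×(734−527) = 22700 J.
Q = ΔU = 22700 J.
Net over both steps: W = -37200 J, Q = 4060 J, ΔU = 41300 J.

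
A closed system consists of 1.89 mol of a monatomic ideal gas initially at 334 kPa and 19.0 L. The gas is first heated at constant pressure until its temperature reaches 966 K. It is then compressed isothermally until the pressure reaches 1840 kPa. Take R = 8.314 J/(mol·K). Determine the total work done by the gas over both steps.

T₁ = P₁V₁/(nR) = 334×19.0/(1.89×8.314) = 404 K.
Step 1 — Isobaric: P stays 334 kPa; V/T = const ⇒ T₂ = 966 K, V₂ = 45.4 L.
W = PΔV = 334×(45.4−19.0) kPa·L = 8830 J.
ΔU = nCvΔT = 1.89×12.5×(966−404) = 13200 J.
Q = ΔU + W = nCpΔT = 22100 J.
State after step 1: P = 334 kPa, V = 45.4 L, T = 966 K.
Step 2 — Isothermal: T stays 966 K; PV = const ⇒ V₂ = 8.25 L, P₂ = 1840 kPa.
ΔU = 0 (ideal gas, T constant).
W = nRT ln(V₂/V₁) = 1.89×8.314×966×ln(0.182) = -25900 J.
Q = ΔU + W = -25900 J.
Net over both steps: W = -17100 J, Q = -3820 J, ΔU = 13200 J.

-17100 J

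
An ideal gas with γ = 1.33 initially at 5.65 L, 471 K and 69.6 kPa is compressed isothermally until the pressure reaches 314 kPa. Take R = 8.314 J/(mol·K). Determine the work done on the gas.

n = P₁V₁/(RT₁) = 69.6×5.65/(8.314×471) = 0.100 mol.
Isothermal: T stays 471 K; PV = const ⇒ V₂ = 1.25 L, P₂ = 314 kPa.
W = nRT ln(V₂/V₁) = 0.100×8.314×471×ln(0.222) = -592 J.
Work done on the gas = −W_by = 592 J.

592 J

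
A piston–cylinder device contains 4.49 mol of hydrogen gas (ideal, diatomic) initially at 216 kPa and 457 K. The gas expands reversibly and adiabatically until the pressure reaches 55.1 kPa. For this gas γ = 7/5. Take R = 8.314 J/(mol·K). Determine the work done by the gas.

V₁ = nRT₁/P₁ = 4.49×8.314×457/216 = 79.0 L.
Adiabatic: T₂/T₁ = (P₂/P₁)^((γ−1)/γ) ⇒ T₂ = 457×(0.255)^0.286 = 309 K; V₂ = 210 L.
ΔU = nCvΔT = 4.49×20.8×(309−457) = -13800 J.
Q = 0 for an adiabatic process, so W = −ΔU = 13800 J.

13800 J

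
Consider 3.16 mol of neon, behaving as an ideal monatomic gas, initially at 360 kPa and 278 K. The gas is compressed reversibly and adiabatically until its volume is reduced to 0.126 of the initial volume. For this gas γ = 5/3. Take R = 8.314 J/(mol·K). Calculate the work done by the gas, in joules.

V₁ = nRT₁/P₁ = 3.16×8.314×278/360 = 20.3 L.
Adiabatic: TV^(γ−1) = const ⇒ T₂ = 278×(7.94)^0.667 = 1110 K; PV^γ = const ⇒ P₂ = 11400 kPa.
ΔU = nCvΔT = 3.16×12.5×(1110−278) = 32600 J.
Q = 0 for an adiabatic process, so W = −ΔU = -32600 J.

-32600 J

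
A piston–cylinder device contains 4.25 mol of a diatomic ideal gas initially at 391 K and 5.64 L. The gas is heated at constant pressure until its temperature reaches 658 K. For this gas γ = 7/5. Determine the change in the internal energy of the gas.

P₁ = nRT₁/V₁ = 4.25×8.314×391/5.64 = 2450 kPa.
Isobaric: P stays 2450 kPa; V/T = const ⇒ T₂ = 658 K, V₂ = 9.49 L.
For an ideal gas ΔU = nCvΔT with Cv = (5/2)R = 20.8 J/(mol·K).
ΔU = 4.25×20.8×(658−391) = 23600 J.

23600 J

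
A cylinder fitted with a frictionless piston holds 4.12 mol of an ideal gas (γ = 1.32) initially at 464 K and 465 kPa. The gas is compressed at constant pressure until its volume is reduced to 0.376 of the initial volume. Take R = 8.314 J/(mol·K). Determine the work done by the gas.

-9920 J

V₁ = nRT₁/P₁ = 4.12×8.314×464/465 = 34.2 L.
Isobaric: P stays 465 kPa; V/T = const ⇒ T₂ = 174 K, V₂ = 12.9 L.
W = PΔV = 465×(12.9−34.2) kPa·L = -9920 J.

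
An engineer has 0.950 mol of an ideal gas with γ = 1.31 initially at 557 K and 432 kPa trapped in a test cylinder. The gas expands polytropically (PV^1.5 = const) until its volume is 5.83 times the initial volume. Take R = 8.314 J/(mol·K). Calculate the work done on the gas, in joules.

-5150 J

V₁ = nRT₁/P₁ = 0.950×8.314×557/432 = 10.2 L.
Polytropic n=1.5: T₂ = T₁(V₁/V₂)^(n−1) = 557×(0.172)^0.50 = 231 K; P₂ = P₁(V₁/V₂)^n = 30.7 kPa.
W = (P₁V₁−P₂V₂)/(n−1) = (432×10.2−30.7×59.4)/0.50 = 5150 J.
Work done on the gas = −W_by = -5150 J.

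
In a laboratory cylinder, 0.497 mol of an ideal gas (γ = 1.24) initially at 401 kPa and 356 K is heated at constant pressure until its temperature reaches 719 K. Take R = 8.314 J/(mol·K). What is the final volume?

V₁ = nRT₁/P₁ = 0.497×8.314×356/401 = 3.67 L.
Isobaric: P stays 401 kPa; V/T = const ⇒ T₂ = 719 K, V₂ = 7.41 L.

7.41 L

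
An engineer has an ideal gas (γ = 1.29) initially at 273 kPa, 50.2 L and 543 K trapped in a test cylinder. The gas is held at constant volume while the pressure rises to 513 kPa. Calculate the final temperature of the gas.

1020 K

Isochoric: V stays 50.2 L; P/T = const ⇒ T₂ = 1020 K, P₂ = 513 kPa.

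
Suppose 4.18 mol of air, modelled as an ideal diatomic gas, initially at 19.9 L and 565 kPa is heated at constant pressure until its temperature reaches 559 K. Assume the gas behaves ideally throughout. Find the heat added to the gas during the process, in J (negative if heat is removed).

28600 J

T₁ = P₁V₁/(nR) = 565×19.9/(4.18×8.314) = 324 K.
Isobaric: P stays 565 kPa; V/T = const ⇒ T₂ = 559 K, V₂ = 34.4 L.
W = PΔV = 565×(34.4−19.9) kPa·L = 8180 J.
ΔU = nCvΔT = 4.18×20.8×(559−324) = 20500 J.
Q = ΔU + W = nCpΔT = 28600 J.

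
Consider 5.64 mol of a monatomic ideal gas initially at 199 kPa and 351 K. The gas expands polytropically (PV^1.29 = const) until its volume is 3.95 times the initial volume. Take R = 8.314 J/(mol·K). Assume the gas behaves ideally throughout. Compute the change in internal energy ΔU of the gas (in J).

-8110 J

V₁ = nRT₁/P₁ = 5.64×8.314×351/199 = 82.7 L.
Polytropic n=1.29: T₂ = T₁(V₁/V₂)^(n−1) = 351×(0.253)^0.29 = 236 K; P₂ = P₁(V₁/V₂)^n = 33.8 kPa.
For an ideal gas ΔU = nCvΔT with Cv = (3/2)R = 12.5 J/(mol·K).
ΔU = 5.64×12.5×(236−351) = -8110 J.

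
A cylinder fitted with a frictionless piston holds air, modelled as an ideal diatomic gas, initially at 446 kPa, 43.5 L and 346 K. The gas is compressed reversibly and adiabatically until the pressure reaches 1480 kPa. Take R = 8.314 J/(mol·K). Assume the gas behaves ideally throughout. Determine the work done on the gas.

n = P₁V₁/(RT₁) = 446×43.5/(8.314×346) = 6.74 mol.
Adiabatic: T₂/T₁ = (P₂/P₁)^((γ−1)/γ) ⇒ T₂ = 346×(3.32)^0.286 = 487 K; V₂ = 18.5 L.
ΔU = nCvΔT = 6.74×20.8×(487−346) = 19800 J.
Q = 0 for an adiabatic process, so W = −ΔU = -19800 J.
Work done on the gas = −W_by = 19800 J.

19800 J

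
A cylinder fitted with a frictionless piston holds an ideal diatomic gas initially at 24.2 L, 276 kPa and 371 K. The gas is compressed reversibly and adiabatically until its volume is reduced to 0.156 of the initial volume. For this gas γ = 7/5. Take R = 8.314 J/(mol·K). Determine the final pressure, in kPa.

3720 kPa

Adiabatic: TV^(γ−1) = const ⇒ T₂ = 371×(6.41)^0.400 = 780 K; PV^γ = const ⇒ P₂ = 3720 kPa.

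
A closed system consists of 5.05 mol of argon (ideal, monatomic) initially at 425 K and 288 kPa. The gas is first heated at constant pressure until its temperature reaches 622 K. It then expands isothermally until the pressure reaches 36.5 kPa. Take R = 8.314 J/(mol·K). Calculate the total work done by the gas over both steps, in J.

62200 J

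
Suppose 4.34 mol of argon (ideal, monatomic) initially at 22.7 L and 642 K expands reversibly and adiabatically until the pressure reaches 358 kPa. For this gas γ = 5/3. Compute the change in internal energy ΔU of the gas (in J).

-11900 J

P₁ = nRT₁/V₁ = 4.34×8.314×642/22.7 = 1020 kPa.
Adiabatic: T₂/T₁ = (P₂/P₁)^((γ−1)/γ) ⇒ T₂ = 642×(0.351)^0.400 = 422 K; V₂ = 42.6 L.
For an ideal gas ΔU = nCvΔT with Cv = (3/2)R = 12.5 J/(mol·K).
ΔU = 4.34×12.5×(422−642) = -11900 J.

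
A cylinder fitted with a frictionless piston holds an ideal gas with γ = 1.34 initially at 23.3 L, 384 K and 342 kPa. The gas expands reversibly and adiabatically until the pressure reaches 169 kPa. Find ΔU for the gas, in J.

-3840 J

n = P₁V₁/(RT₁) = 342×23.3/(8.314×384) = 2.50 mol.
Adiabatic: T₂/T₁ = (P₂/P₁)^((γ−1)/γ) ⇒ T₂ = 384×(0.494)^0.254 = 321 K; V₂ = 39.4 L.
For an ideal gas ΔU = nCvΔT with Cv = R/(γ−1) = 24.5 J/(mol·K).
ΔU = 2.50×24.5×(321−384) = -3840 J.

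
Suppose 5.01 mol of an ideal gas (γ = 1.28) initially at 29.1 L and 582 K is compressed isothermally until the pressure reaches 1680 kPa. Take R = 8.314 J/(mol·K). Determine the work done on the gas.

P₁ = nRT₁/V₁ = 5.01×8.314×582/29.1 = 833 kPa.
Isothermal: T stays 582 K; PV = const ⇒ V₂ = 14.4 L, P₂ = 1680 kPa.
W = nRT ln(V₂/V₁) = 5.01×8.314×582×ln(0.496) = -17000 J.
Work done on the gas = −W_by = 17000 J.

17000 J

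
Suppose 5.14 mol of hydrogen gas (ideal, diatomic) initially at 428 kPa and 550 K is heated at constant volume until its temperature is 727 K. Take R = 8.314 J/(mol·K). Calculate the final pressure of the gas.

566 kPa

V₁ = nRT₁/P₁ = 5.14×8.314×550/428 = 54.9 L.
Isochoric: V stays 54.9 L; P/T = const ⇒ T₂ = 727 K, P₂ = 566 kPa.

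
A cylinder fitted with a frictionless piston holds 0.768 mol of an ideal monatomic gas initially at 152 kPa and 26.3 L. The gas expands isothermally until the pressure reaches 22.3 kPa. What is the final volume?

T₁ = P₁V₁/(nR) = 152×26.3/(0.768×8.314) = 626 K.
Isothermal: T stays 626 K; PV = const ⇒ V₂ = 179 L, P₂ = 22.3 kPa.

179 L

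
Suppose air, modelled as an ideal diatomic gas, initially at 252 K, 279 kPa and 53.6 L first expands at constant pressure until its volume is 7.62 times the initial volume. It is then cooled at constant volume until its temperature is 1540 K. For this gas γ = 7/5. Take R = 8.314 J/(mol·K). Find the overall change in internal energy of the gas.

191000 J

n = P₁V₁/(RT₁) = 279×53.6/(8.314×252) = 7.14 mol.
Step 1 — Isobaric: P stays 279 kPa; V/T = const ⇒ T₂ = 1920 K, V₂ = 408 L.
W = PΔV = 279×(408−53.6) kPa·L = 99000 J.
ΔU = nCvΔT = 7.14×20.8×(1920−252) = 247000 J.
Q = ΔU + W = nCpΔT = 346000 J.
State after step 1: P = 279 kPa, V = 408 L, T = 1920 K.
Step 2 — Isochoric: V stays 408 L; P/T = const ⇒ T₂ = 1540 K, P₂ = 224 kPa.
W = 0 (no volume change).
ΔU = nCvΔT = 7.14×20.8×(1540−1920) = -56400 J.
Q = ΔU = -56400 J.
Net over both steps: W = 99000 J, Q = 290000 J, ΔU = 191000 J.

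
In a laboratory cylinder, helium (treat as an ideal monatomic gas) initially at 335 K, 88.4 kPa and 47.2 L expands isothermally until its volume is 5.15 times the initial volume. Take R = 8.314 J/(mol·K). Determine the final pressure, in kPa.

Isothermal: T stays 335 K; PV = const ⇒ V₂ = 243 L, P₂ = 17.2 kPa.

17.2 kPa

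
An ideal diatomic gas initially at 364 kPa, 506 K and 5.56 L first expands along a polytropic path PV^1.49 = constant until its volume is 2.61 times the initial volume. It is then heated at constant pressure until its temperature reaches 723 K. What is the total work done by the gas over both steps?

n = P₁V₁/(RT₁) = 364×5.56/(8.314×506) = 0.481 mol.
Step 1 — Polytropic n=1.49: T₂ = T₁(V₁/V₂)^(n−1) = 506×(0.383)^0.49 = 316 K; P₂ = P₁(V₁/V₂)^n = 87.2 kPa.
W = (P₁V₁−P₂V₂)/(n−1) = (364×5.56−87.2×14.5)/0.49 = 1550 J.
ΔU = nCvΔT = 0.481×20.8×(316−506) = -1900 J.
Q = ΔU + W = -349 J.
State after step 1: P = 87.2 kPa, V = 14.5 L, T = 316 K.
Step 2 — Isobaric: P stays 87.2 kPa; V/T = const ⇒ T₂ = 723 K, V₂ = 33.2 L.
W = PΔV = 87.2×(33.2−14.5) kPa·L = 1630 J.
ΔU = nCvΔT = 0.481×20.8×(723−316) = 4070 J.
Q = ΔU + W = nCpΔT = 5690 J.
Net over both steps: W = 3180 J, Q = 5350 J, ΔU = 2170 J.

3180 J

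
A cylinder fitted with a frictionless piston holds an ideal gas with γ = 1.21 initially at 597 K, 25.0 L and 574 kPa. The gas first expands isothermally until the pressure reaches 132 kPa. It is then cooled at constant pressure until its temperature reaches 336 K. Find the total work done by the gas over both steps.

n = P₁V₁/(RT₁) = 574×25.0/(8.314×597) = 2.89 mol.
Step 1 — Isothermal: T stays 597 K; PV = const ⇒ V₂ = 109 L, P₂ = 132 kPa.
ΔU = 0 (ideal gas, T constant).
W = nRT ln(V₂/V₁) = 2.89×8.314×597×ln(4.35) = 21100 J.
Q = ΔU + W = 21100 J.
State after step 1: P = 132 kPa, V = 109 L, T = 597 K.
Step 2 — Isobaric: P stays 132 kPa; V/T = const ⇒ T₂ = 336 K, V₂ = 61.2 L.
W = PΔV = 132×(61.2−109) kPa·L = -6270 J.
ΔU = nCvΔT = 2.89×39.6×(336−597) = -29900 J.
Q = ΔU + W = nCpΔT = -36100 J.
Net over both steps: W = 14800 J, Q = -15100 J, ΔU = -29900 J.

14800 J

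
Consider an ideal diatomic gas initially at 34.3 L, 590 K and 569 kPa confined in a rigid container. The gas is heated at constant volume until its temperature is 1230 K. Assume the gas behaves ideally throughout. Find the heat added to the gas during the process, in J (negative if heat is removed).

52900 J

n = P₁V₁/(RT₁) = 569×34.3/(8.314×590) = 3.98 mol.
Isochoric: V stays 34.3 L; P/T = const ⇒ T₂ = 1230 K, P₂ = 1190 kPa.
W = 0 (no volume change).
ΔU = nCvΔT = 3.98×20.8×(1230−590) = 52900 J.
Q = ΔU = 52900 J.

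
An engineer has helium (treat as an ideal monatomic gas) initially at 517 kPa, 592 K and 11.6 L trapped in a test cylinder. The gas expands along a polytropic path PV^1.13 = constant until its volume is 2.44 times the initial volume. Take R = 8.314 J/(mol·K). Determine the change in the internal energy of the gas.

-985 J

n = P₁V₁/(RT₁) = 517×11.6/(8.314×592) = 1.22 mol.
Polytropic n=1.13: T₂ = T₁(V₁/V₂)^(n−1) = 592×(0.410)^0.13 = 527 K; P₂ = P₁(V₁/V₂)^n = 189 kPa.
For an ideal gas ΔU = nCvΔT with Cv = (3/2)R = 12.5 J/(mol·K).
ΔU = 1.22×12.5×(527−592) = -985 J.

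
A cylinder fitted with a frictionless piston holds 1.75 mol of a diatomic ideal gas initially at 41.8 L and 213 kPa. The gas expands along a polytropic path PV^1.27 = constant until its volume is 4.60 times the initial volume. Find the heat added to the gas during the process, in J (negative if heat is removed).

T₁ = P₁V₁/(nR) = 213×41.8/(1.75×8.314) = 612 K.
Polytropic n=1.27: T₂ = T₁(V₁/V₂)^(n−1) = 612×(0.217)^0.27 = 405 K; P₂ = P₁(V₁/V₂)^n = 30.7 kPa.
W = (P₁V₁−P₂V₂)/(n−1) = (213×41.8−30.7×192)/0.27 = 11100 J.
ΔU = nCvΔT = 1.75×20.8×(405−612) = -7520 J.
Q = ΔU + W = 3620 J.

3620 J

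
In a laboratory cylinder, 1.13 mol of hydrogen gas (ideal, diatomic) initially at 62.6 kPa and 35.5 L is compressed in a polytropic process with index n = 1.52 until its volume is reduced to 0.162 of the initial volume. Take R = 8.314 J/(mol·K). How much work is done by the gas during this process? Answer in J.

-6740 J

T₁ = P₁V₁/(nR) = 62.6×35.5/(1.13×8.314) = 237 K.
Polytropic n=1.52: T₂ = T₁(V₁/V₂)^(n−1) = 237×(6.17)^0.52 = 609 K; P₂ = P₁(V₁/V₂)^n = 996 kPa.
W = (P₁V₁−P₂V₂)/(n−1) = (62.6×35.5−996×5.75)/0.52 = -6740 J.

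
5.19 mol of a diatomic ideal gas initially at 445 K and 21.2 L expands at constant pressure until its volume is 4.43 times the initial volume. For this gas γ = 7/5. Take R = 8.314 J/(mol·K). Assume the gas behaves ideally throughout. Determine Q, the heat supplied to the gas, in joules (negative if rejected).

P₁ = nRT₁/V₁ = 5.19×8.314×445/21.2 = 906 kPa.
Isobaric: P stays 906 kPa; V/T = const ⇒ T₂ = 1970 K, V₂ = 93.9 L.
W = PΔV = 906×(93.9−21.2) kPa·L = 65900 J.
ΔU = nCvΔT = 5.19×20.8×(1970−445) = 165000 J.
Q = ΔU + W = nCpΔT = 231000 J.

231000 J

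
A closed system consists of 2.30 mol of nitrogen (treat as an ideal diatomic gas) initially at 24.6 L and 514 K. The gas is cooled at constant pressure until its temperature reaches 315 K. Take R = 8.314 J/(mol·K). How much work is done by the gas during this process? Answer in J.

-3810 J

P₁ = nRT₁/V₁ = 2.30×8.314×514/24.6 = 400 kPa.
Isobaric: P stays 400 kPa; V/T = const ⇒ T₂ = 315 K, V₂ = 15.1 L.
W = PΔV = 400×(15.1−24.6) kPa·L = -3810 J.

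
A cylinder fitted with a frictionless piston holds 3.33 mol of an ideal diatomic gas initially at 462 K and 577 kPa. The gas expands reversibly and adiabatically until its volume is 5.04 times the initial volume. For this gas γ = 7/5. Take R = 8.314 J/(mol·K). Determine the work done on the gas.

V₁ = nRT₁/P₁ = 3.33×8.314×462/577 = 22.2 L.
Adiabatic: TV^(γ−1) = const ⇒ T₂ = 462×(0.198)^0.400 = 242 K; PV^γ = const ⇒ P₂ = 59.9 kPa.
ΔU = nCvΔT = 3.33×20.8×(242−462) = -15200 J.
Q = 0 for an adiabatic process, so W = −ΔU = 15200 J.
Work done on the gas = −W_by = -15200 J.

-15200 J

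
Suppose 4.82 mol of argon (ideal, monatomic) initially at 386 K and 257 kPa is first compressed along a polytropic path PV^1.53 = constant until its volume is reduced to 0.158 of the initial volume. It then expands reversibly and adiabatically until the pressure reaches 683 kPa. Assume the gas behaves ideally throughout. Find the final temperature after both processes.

V₁ = nRT₁/P₁ = 4.82×8.314×386/257 = 60.2 L.
Step 1 — Polytropic n=1.53: T₂ = T₁(V₁/V₂)^(n−1) = 386×(6.33)^0.53 = 1030 K; P₂ = P₁(V₁/V₂)^n = 4330 kPa.
W = (P₁V₁−P₂V₂)/(n−1) = (257×60.2−4330×9.51)/0.53 = -48400 J.
ΔU = nCvΔT = 4.82×12.5×(1030−386) = 38500 J.
Q = ΔU + W = -9930 J.
State after step 1: P = 4330 kPa, V = 9.51 L, T = 1030 K.
Step 2 — Adiabatic: T₂/T₁ = (P₂/P₁)^((γ−1)/γ) ⇒ T₂ = 1030×(0.158)^0.400 = 491 K; V₂ = 28.8 L.
ΔU = nCvΔT = 4.82×12.5×(491−1030) = -32200 J.
Q = 0 for an adiabatic process, so W = −ΔU = 32200 J.
Net over both steps: W = -16200 J, Q = -9930 J, ΔU = 6280 J.

491 K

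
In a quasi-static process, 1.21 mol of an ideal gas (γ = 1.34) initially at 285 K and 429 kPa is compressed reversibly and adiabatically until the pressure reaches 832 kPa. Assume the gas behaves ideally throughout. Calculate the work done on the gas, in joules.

1540 J

V₁ = nRT₁/P₁ = 1.21×8.314×285/429 = 6.68 L.
Adiabatic: T₂/T₁ = (P₂/P₁)^((γ−1)/γ) ⇒ T₂ = 285×(1.94)^0.254 = 337 K; V₂ = 4.08 L.
ΔU = nCvΔT = 1.21×24.5×(337−285) = 1540 J.
Q = 0 for an adiabatic process, so W = −ΔU = -1540 J.
Work done on the gas = −W_by = 1540 J.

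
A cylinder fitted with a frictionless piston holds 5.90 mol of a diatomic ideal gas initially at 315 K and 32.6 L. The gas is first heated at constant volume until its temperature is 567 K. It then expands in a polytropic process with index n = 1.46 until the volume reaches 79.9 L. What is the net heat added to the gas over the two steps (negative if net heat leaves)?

P₁ = nRT₁/V₁ = 5.90×8.314×315/32.6 = 474 kPa.
Step 1 — Isochoric: V stays 32.6 L; P/T = const ⇒ T₂ = 567 K, P₂ = 853 kPa.
W = 0 (no volume change).
ΔU = nCvΔT = 5.90×20.8×(567−315) = 30900 J.
Q = ΔU = 30900 J.
State after step 1: P = 853 kPa, V = 32.6 L, T = 567 K.
Step 2 — Polytropic n=1.46: T₂ = T₁(V₁/V₂)^(n−1) = 567×(0.408)^0.46 = 375 K; P₂ = P₁(V₁/V₂)^n = 230 kPa.
W = (P₁V₁−P₂V₂)/(n−1) = (853×32.6−230×79.9)/0.46 = 20400 J.
ΔU = nCvΔT = 5.90×20.8×(375−567) = -23500 J.
Q = ΔU + W = -3060 J.
Net over both steps: W = 20400 J, Q = 27800 J, ΔU = 7410 J.

27800 J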